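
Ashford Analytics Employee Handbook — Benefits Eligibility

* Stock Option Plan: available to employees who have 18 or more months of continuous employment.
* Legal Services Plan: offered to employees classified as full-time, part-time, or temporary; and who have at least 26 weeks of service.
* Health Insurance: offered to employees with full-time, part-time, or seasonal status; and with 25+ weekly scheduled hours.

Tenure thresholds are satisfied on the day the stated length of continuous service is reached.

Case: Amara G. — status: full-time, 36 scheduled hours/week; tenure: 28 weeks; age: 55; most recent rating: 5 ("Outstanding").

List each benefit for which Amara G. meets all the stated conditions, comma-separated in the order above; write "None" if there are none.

Legal Services Plan, Health Insurance

Stock Option Plan — service 28 weeks < 18 months (≈540 days) ✗ → not eligible.
Legal Services Plan — status full-time ✓; service 28 weeks ≥ 26 weeks ✓ → eligible.
Health Insurance — status full-time ✓; 36 hrs/wk ≥ 25 ✓ → eligible.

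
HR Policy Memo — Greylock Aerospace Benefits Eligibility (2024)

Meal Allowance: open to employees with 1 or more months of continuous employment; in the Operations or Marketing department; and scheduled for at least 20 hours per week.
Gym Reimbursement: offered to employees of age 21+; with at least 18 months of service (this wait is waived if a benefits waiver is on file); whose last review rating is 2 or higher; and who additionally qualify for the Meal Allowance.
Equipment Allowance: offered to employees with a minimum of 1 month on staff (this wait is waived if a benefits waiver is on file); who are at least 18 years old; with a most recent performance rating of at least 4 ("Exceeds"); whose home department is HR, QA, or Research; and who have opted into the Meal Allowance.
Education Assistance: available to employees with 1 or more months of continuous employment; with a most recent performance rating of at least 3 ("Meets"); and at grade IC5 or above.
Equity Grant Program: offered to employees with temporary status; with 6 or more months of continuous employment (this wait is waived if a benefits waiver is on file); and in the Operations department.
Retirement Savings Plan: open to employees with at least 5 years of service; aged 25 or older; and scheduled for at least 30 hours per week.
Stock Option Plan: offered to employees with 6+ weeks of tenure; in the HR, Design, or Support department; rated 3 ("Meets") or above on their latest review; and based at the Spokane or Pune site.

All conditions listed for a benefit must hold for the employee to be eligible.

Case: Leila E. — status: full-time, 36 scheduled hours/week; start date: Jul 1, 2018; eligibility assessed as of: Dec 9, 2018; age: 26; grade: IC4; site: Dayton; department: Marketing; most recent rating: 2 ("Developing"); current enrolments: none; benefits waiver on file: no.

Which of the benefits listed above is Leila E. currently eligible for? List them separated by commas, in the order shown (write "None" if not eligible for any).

Meal Allowance

Service from Jul 1, 2018 to Dec 9, 2018: 161 days.
Meal Allowance — service 161 days ≥ 1 month (≈30 days) ✓; dept Marketing ✓; 36 hrs/wk ≥ 20 ✓ → eligible.
Gym Reimbursement — age 26 ≥ 21 ✓; no waiver, service 161 days < 18 months (≈540 days) ✗ → not eligible.
Equipment Allowance — no waiver, service 161 days ≥ 1 month (≈30 days) ✓; age 26 ≥ 18 ✓; rating 2 < 4 ✗ → not eligible.
Education Assistance — service 161 days ≥ 1 month (≈30 days) ✓; rating 2 < 3 ✗ → not eligible.
Equity Grant Program — status full-time ✗ (requires temporary) → not eligible.
Retirement Savings Plan — service 161 days < 5 years (≈1825 days) ✗ → not eligible.
Stock Option Plan — service 161 days ≥ 6 weeks (≈42 days) ✓; dept Marketing ✗ → not eligible.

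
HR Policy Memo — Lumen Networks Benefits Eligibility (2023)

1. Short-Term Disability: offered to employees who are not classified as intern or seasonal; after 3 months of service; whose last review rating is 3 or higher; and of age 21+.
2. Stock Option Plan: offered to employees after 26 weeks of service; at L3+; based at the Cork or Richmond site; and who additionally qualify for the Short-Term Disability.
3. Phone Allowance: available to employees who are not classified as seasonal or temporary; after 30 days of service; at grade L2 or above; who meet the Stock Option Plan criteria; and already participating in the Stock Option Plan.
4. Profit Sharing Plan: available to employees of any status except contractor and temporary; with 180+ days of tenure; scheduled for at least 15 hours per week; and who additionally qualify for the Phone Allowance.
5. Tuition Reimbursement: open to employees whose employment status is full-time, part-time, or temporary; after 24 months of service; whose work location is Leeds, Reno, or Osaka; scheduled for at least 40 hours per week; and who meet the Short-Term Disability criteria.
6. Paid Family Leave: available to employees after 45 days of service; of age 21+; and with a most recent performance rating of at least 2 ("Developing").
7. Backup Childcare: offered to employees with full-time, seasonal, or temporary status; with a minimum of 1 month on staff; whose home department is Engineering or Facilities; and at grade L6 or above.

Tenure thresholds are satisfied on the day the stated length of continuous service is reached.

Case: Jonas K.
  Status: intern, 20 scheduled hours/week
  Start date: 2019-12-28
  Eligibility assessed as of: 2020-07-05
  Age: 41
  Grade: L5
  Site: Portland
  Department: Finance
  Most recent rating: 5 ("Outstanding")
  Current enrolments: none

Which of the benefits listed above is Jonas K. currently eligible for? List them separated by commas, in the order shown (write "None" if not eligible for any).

Service from 2019-12-28 to 2020-07-05: 190 days.
Short-Term Disability — status intern ✗ (excluded) → not eligible.
Stock Option Plan — service 190 days ≥ 26 weeks (≈182 days) ✓; grade L5 ≥ L3 ✓; site Portland ✗ (not Cork or Richmond) → not eligible.
Phone Allowance — status intern ✓ (not excluded); service 190 days ≥ 30 days ✓; grade L5 ≥ L2 ✓; not eligible for Stock Option Plan ✗ → not eligible.
Profit Sharing Plan — status intern ✓ (not excluded); service 190 days ≥ 180 days ✓; 20 hrs/wk ≥ 15 ✓; not eligible for Phone Allowance ✗ → not eligible.
Tuition Reimbursement — status intern ✗ (requires full-time, part-time, or temporary) → not eligible.
Paid Family Leave — service 190 days ≥ 45 days ✓; age 41 ≥ 21 ✓; rating 5 ≥ 2 ✓ → eligible.
Backup Childcare — status intern ✗ (requires full-time, seasonal, or temporary) → not eligible.

Paid Family Leave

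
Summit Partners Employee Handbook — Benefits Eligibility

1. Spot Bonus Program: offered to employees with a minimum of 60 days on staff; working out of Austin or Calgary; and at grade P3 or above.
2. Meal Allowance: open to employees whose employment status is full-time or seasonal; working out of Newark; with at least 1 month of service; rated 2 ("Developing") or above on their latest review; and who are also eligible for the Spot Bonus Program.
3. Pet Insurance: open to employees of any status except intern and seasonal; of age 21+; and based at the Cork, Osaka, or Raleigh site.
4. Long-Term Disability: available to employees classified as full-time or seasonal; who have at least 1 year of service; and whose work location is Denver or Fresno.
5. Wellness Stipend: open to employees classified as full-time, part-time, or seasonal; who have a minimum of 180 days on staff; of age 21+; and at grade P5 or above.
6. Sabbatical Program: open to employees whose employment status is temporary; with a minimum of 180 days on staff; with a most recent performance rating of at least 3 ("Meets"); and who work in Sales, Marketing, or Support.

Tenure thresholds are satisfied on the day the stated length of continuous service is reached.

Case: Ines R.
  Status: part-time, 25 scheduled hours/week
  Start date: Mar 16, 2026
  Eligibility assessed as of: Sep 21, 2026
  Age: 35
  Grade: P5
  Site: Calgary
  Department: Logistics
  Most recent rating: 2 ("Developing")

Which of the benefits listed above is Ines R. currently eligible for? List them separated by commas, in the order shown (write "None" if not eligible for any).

Spot Bonus Program, Wellness Stipend

Service from Mar 16, 2026 to Sep 21, 2026: 189 days.
Spot Bonus Program — service 189 days ≥ 60 days ✓; site Calgary ✓; grade P5 ≥ P3 ✓ → eligible.
Meal Allowance — status part-time ✗ (requires full-time or seasonal) → not eligible.
Pet Insurance — status part-time ✓ (not excluded); age 35 ≥ 21 ✓; site Calgary ✗ (not Cork, Osaka, or Raleigh) → not eligible.
Long-Term Disability — status part-time ✗ (requires full-time or seasonal) → not eligible.
Wellness Stipend — status part-time ✓; service 189 days ≥ 180 days ✓; age 35 ≥ 21 ✓; grade P5 ≥ P5 ✓ → eligible.
Sabbatical Program — status part-time ✗ (requires temporary) → not eligible.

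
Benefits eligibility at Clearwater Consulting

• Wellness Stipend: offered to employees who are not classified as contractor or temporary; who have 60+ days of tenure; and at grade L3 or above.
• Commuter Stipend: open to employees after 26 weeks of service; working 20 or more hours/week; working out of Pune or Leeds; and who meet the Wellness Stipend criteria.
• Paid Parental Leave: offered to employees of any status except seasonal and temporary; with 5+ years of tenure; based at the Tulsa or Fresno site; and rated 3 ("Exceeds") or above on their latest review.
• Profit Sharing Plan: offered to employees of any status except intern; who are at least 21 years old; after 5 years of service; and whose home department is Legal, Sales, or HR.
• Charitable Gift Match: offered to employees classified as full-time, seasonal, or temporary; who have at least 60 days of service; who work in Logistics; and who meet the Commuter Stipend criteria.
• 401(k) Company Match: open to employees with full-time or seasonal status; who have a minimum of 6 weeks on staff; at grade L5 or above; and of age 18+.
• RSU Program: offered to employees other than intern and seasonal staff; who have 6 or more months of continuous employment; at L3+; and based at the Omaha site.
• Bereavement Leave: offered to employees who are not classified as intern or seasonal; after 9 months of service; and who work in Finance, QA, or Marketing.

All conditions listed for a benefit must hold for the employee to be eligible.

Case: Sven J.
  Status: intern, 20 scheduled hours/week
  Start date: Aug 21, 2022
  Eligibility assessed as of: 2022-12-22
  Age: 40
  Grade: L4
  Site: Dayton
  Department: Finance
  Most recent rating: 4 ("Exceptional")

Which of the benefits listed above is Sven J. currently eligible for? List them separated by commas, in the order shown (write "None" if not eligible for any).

Service from Aug 21, 2022 to 2022-12-22: 123 days.
Wellness Stipend — status intern ✓ (not excluded); service 123 days ≥ 60 days ✓; grade L4 ≥ L3 ✓ → eligible.
Commuter Stipend — service 123 days < 26 weeks (≈182 days) ✗ → not eligible.
Paid Parental Leave — status intern ✓ (not excluded); service 123 days < 5 years (≈1825 days) ✗ → not eligible.
Profit Sharing Plan — status intern ✗ (excluded) → not eligible.
Charitable Gift Match — status intern ✗ (requires full-time, seasonal, or temporary) → not eligible.
401(k) Company Match — status intern ✗ (requires full-time or seasonal) → not eligible.
RSU Program — status intern ✗ (excluded) → not eligible.
Bereavement Leave — status intern ✗ (excluded) → not eligible.

Wellness Stipend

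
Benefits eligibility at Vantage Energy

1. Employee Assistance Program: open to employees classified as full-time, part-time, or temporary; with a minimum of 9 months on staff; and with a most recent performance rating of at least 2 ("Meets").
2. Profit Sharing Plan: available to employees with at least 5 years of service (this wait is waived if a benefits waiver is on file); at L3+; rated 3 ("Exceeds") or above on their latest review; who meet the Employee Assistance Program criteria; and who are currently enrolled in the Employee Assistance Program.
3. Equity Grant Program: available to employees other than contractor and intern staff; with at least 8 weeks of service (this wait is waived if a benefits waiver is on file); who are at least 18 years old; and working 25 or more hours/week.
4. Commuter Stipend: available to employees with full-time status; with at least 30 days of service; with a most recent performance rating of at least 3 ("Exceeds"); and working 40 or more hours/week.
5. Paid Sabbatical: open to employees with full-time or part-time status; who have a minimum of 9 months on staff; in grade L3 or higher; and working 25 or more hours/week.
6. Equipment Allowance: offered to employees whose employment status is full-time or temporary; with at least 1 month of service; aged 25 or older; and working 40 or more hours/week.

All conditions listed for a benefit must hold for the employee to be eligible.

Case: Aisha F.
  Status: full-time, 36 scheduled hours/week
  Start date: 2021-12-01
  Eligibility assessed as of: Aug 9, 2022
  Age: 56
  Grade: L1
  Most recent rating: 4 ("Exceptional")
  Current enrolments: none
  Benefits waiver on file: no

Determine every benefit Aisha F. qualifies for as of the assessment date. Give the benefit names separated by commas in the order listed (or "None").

Equity Grant Program

Service from 2021-12-01 to Aug 9, 2022: 251 days.
Employee Assistance Program — status full-time ✓; service 251 days < 9 months (≈270 days) ✗ → not eligible.
Profit Sharing Plan — no waiver, service 251 days < 5 years (≈1825 days) ✗ → not eligible.
Equity Grant Program — status full-time ✓ (not excluded); no waiver, service 251 days ≥ 8 weeks (≈56 days) ✓; age 56 ≥ 18 ✓; 36 hrs/wk ≥ 25 ✓ → eligible.
Commuter Stipend — status full-time ✓; service 251 days ≥ 30 days ✓; rating 4 ≥ 3 ✓; 36 hrs/wk < 40 ✗ → not eligible.
Paid Sabbatical — status full-time ✓; service 251 days < 9 months (≈270 days) ✗ → not eligible.
Equipment Allowance — status full-time ✓; service 251 days ≥ 1 month (≈30 days) ✓; age 56 ≥ 25 ✓; 36 hrs/wk < 40 ✗ → not eligible.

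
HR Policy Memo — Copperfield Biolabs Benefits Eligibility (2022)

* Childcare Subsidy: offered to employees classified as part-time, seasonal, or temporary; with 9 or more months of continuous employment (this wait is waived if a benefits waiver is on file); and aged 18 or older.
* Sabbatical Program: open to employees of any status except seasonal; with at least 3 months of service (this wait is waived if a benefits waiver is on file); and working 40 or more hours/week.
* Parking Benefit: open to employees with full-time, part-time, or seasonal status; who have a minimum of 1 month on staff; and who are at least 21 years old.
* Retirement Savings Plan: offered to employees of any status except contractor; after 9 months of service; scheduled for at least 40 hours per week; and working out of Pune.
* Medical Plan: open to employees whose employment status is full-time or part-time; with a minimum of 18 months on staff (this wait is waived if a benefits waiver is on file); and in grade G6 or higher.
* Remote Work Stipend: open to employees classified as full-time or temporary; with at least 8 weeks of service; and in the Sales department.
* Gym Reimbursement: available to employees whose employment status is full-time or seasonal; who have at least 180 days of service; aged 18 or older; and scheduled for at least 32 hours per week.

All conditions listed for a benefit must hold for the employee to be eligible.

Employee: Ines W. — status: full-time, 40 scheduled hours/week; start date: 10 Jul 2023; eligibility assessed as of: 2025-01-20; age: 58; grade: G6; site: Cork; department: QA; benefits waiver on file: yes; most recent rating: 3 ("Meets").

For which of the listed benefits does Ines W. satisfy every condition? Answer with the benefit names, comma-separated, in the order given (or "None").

Service from 10 Jul 2023 to 2025-01-20: 560 days.
Childcare Subsidy — status full-time ✗ (requires part-time, seasonal, or temporary) → not eligible.
Sabbatical Program — status full-time ✓ (not excluded); benefits waiver on file ✓; 40 hrs/wk ≥ 40 ✓ → eligible.
Parking Benefit — status full-time ✓; service 560 days ≥ 1 month (≈30 days) ✓; age 58 ≥ 21 ✓ → eligible.
Retirement Savings Plan — status full-time ✓ (not excluded); service 560 days ≥ 9 months (≈270 days) ✓; 40 hrs/wk ≥ 40 ✓; site Cork ✗ (not Pune) → not eligible.
Medical Plan — status full-time ✓; benefits waiver on file ✓; grade G6 ≥ G6 ✓ → eligible.
Remote Work Stipend — status full-time ✓; service 560 days ≥ 8 weeks (≈56 days) ✓; dept QA ✗ → not eligible.
Gym Reimbursement — status full-time ✓; service 560 days ≥ 180 days ✓; age 58 ≥ 18 ✓; 40 hrs/wk ≥ 32 ✓ → eligible.

Sabbatical Program, Parking Benefit, Medical Plan, Gym Reimbursement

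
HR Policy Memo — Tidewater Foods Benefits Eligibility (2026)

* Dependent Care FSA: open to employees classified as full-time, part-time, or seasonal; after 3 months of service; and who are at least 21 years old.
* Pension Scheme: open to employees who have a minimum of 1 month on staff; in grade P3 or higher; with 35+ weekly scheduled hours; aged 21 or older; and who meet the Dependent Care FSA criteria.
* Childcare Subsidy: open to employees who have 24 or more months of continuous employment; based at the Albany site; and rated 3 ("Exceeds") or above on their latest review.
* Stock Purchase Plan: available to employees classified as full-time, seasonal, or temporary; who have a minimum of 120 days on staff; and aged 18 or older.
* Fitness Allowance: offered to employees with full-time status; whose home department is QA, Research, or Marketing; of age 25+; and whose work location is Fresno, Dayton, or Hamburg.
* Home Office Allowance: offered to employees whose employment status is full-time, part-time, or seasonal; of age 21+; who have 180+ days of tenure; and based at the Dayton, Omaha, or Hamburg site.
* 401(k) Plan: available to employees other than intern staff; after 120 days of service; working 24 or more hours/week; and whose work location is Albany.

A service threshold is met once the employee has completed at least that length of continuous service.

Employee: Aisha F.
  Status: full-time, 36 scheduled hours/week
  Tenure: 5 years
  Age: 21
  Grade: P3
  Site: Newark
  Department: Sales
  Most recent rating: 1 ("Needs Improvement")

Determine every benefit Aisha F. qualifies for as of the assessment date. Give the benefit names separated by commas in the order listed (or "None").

Dependent Care FSA — status full-time ✓; service 5 years ≥ 3 months (≈90 days) ✓; age 21 ≥ 21 ✓ → eligible.
Pension Scheme — service 5 years ≥ 1 month (≈30 days) ✓; grade P3 ≥ P3 ✓; 36 hrs/wk ≥ 35 ✓; age 21 ≥ 21 ✓; eligible for Dependent Care FSA ✓ → eligible.
Childcare Subsidy — service 5 years ≥ 24 months (≈720 days) ✓; site Newark ✗ (not Albany) → not eligible.
Stock Purchase Plan — status full-time ✓; service 5 years ≥ 120 days ✓; age 21 ≥ 18 ✓ → eligible.
Fitness Allowance — status full-time ✓; dept Sales ✗ → not eligible.
Home Office Allowance — status full-time ✓; age 21 ≥ 21 ✓; service 5 years ≥ 180 days ✓; site Newark ✗ (not Dayton, Omaha, or Hamburg) → not eligible.
401(k) Plan — status full-time ✓ (not excluded); service 5 years ≥ 120 days ✓; 36 hrs/wk ≥ 24 ✓; site Newark ✗ (not Albany) → not eligible.

Dependent Care FSA, Pension Scheme, Stock Purchase Plan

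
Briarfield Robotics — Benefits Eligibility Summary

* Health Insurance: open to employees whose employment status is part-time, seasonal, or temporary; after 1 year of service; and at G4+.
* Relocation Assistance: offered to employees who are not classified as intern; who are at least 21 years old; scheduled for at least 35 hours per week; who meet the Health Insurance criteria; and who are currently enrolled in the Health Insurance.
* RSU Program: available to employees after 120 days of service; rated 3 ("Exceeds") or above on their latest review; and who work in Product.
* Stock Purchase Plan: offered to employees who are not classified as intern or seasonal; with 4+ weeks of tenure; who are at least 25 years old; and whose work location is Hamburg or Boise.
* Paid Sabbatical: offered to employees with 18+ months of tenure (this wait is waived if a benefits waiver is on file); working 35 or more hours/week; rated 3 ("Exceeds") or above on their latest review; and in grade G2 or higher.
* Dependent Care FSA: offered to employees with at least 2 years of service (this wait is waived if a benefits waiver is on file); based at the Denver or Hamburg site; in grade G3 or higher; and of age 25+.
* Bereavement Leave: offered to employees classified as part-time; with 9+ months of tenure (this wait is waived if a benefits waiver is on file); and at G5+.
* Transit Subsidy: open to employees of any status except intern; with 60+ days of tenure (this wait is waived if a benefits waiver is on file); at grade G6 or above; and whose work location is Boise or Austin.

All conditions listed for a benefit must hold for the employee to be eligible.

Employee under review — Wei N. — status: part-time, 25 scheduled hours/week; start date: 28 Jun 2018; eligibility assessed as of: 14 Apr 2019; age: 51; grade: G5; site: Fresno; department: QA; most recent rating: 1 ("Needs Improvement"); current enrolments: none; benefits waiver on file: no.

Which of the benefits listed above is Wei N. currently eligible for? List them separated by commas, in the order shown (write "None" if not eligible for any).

Bereavement Leave

Service from 28 Jun 2018 to 14 Apr 2019: 290 days.
Health Insurance — status part-time ✓; service 290 days < 1 year (≈365 days) ✗ → not eligible.
Relocation Assistance — status part-time ✓ (not excluded); age 51 ≥ 21 ✓; 25 hrs/wk < 35 ✗ → not eligible.
RSU Program — service 290 days ≥ 120 days ✓; rating 1 < 3 ✗ → not eligible.
Stock Purchase Plan — status part-time ✓ (not excluded); service 290 days ≥ 4 weeks (≈28 days) ✓; age 51 ≥ 25 ✓; site Fresno ✗ (not Hamburg or Boise) → not eligible.
Paid Sabbatical — no waiver, service 290 days < 18 months (≈540 days) ✗ → not eligible.
Dependent Care FSA — no waiver, service 290 days < 2 years (≈730 days) ✗ → not eligible.
Bereavement Leave — status part-time ✓; no waiver, service 290 days ≥ 9 months (≈270 days) ✓; grade G5 ≥ G5 ✓ → eligible.
Transit Subsidy — status part-time ✓ (not excluded); no waiver, service 290 days ≥ 60 days ✓; grade G5 < G6 ✗ → not eligible.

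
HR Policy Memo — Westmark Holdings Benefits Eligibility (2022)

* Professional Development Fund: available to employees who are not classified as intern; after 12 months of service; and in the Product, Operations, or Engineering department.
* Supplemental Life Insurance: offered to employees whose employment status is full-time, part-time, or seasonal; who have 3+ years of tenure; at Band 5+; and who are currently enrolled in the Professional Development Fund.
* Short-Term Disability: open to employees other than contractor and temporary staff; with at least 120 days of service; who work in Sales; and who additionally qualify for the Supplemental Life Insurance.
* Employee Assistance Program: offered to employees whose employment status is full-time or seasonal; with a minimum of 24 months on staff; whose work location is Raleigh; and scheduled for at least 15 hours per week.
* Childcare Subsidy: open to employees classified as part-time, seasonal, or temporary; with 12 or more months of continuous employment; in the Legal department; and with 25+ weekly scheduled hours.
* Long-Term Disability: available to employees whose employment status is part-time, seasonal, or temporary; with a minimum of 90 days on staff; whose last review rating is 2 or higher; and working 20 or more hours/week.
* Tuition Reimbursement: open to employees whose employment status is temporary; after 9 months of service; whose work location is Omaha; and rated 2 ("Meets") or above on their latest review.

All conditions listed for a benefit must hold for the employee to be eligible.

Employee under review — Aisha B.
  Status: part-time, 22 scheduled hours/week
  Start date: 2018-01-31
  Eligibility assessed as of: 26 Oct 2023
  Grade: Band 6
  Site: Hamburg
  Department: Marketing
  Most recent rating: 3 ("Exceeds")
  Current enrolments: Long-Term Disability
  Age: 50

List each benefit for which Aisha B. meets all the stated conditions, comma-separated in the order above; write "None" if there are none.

Long-Term Disability

Service from 2018-01-31 to 26 Oct 2023: 2094 days.
Professional Development Fund — status part-time ✓ (not excluded); service 2094 days ≥ 12 months (≈360 days) ✓; dept Marketing ✗ → not eligible.
Supplemental Life Insurance — status part-time ✓; service 2094 days ≥ 3 years (≈1095 days) ✓; grade Band 6 ≥ Band 5 ✓; not enrolled in Professional Development Fund ✗ → not eligible.
Short-Term Disability — status part-time ✓ (not excluded); service 2094 days ≥ 120 days ✓; dept Marketing ✗ → not eligible.
Employee Assistance Program — status part-time ✗ (requires full-time or seasonal) → not eligible.
Childcare Subsidy — status part-time ✓; service 2094 days ≥ 12 months (≈360 days) ✓; dept Marketing ✗ → not eligible.
Long-Term Disability — status part-time ✓; service 2094 days ≥ 90 days ✓; rating 3 ≥ 2 ✓; 22 hrs/wk ≥ 20 ✓ → eligible.
Tuition Reimbursement — status part-time ✗ (requires temporary) → not eligible.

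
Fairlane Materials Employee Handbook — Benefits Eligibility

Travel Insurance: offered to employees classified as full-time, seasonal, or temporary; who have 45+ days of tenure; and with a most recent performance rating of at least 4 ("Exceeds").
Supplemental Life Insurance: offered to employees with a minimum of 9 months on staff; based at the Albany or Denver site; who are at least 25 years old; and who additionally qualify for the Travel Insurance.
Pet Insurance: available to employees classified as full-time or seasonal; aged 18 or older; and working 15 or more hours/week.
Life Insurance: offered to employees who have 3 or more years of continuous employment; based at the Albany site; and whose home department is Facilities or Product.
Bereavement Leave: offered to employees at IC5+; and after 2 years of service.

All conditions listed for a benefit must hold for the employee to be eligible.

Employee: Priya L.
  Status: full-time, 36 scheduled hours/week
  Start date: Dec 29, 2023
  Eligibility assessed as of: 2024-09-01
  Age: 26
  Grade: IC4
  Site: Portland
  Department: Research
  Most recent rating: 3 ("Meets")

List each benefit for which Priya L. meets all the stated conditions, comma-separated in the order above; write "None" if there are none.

Service from Dec 29, 2023 to 2024-09-01: 247 days.
Travel Insurance — status full-time ✓; service 247 days ≥ 45 days ✓; rating 3 < 4 ✗ → not eligible.
Supplemental Life Insurance — service 247 days < 9 months (≈270 days) ✗ → not eligible.
Pet Insurance — status full-time ✓; age 26 ≥ 18 ✓; 36 hrs/wk ≥ 15 ✓ → eligible.
Life Insurance — service 247 days < 3 years (≈1095 days) ✗ → not eligible.
Bereavement Leave — grade IC4 < IC5 ✗ → not eligible.

Pet Insurance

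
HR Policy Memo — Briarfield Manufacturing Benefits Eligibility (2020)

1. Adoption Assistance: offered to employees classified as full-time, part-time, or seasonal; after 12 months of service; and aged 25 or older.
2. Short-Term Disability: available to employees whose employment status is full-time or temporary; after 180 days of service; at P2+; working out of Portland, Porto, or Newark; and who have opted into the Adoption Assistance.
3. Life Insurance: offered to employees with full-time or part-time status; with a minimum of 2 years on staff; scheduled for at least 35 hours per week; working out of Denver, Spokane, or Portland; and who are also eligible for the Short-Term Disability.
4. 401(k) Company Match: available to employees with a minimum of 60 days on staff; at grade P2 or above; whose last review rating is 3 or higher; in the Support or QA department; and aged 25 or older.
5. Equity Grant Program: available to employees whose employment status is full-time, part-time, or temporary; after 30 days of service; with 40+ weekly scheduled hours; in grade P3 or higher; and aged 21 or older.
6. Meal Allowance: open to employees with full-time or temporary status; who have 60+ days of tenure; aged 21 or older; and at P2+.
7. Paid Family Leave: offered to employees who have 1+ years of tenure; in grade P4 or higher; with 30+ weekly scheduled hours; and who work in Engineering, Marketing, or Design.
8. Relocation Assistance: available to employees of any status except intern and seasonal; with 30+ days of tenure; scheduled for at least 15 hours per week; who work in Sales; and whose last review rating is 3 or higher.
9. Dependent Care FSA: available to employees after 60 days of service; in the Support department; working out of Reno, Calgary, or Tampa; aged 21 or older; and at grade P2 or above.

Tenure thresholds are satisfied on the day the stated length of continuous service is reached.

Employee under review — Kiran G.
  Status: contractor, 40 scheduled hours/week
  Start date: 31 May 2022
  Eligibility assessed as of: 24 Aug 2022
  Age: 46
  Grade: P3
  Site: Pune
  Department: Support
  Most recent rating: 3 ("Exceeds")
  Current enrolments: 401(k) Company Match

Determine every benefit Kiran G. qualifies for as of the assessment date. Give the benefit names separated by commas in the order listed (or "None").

401(k) Company Match

Service from 31 May 2022 to 24 Aug 2022: 85 days.
Adoption Assistance — status contractor ✗ (requires full-time, part-time, or seasonal) → not eligible.
Short-Term Disability — status contractor ✗ (requires full-time or temporary) → not eligible.
Life Insurance — status contractor ✗ (requires full-time or part-time) → not eligible.
401(k) Company Match — service 85 days ≥ 60 days ✓; grade P3 ≥ P2 ✓; rating 3 ≥ 3 ✓; dept Support ✓; age 46 ≥ 25 ✓ → eligible.
Equity Grant Program — status contractor ✗ (requires full-time, part-time, or temporary) → not eligible.
Meal Allowance — status contractor ✗ (requires full-time or temporary) → not eligible.
Paid Family Leave — service 85 days < 1 year (≈365 days) ✗ → not eligible.
Relocation Assistance — status contractor ✓ (not excluded); service 85 days ≥ 30 days ✓; 40 hrs/wk ≥ 15 ✓; dept Support ✗ → not eligible.
Dependent Care FSA — service 85 days ≥ 60 days ✓; dept Support ✓; site Pune ✗ (not Reno, Calgary, or Tampa) → not eligible.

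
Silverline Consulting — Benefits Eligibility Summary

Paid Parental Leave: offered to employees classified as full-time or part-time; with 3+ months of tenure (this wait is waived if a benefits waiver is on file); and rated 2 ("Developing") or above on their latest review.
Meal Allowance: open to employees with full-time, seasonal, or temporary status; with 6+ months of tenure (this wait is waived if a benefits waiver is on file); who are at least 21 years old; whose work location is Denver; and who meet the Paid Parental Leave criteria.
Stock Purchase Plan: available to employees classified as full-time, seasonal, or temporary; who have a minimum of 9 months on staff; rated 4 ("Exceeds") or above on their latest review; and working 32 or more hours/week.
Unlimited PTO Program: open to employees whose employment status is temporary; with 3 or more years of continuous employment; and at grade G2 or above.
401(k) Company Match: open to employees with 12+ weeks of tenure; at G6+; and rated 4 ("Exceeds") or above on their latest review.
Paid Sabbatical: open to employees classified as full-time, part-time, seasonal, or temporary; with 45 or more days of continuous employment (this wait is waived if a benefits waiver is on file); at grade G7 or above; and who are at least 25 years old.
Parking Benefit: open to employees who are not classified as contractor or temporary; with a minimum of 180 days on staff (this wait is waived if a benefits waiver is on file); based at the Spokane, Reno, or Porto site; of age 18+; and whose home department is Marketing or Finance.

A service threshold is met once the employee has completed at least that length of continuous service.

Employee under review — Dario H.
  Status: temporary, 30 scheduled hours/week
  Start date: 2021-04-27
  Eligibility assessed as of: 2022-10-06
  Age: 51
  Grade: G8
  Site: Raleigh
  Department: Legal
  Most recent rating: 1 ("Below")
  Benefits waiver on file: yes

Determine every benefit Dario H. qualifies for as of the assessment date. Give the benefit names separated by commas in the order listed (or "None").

Service from 2021-04-27 to 2022-10-06: 527 days.
Paid Parental Leave — status temporary ✗ (requires full-time or part-time) → not eligible.
Meal Allowance — status temporary ✓; benefits waiver on file ✓; age 51 ≥ 21 ✓; site Raleigh ✗ (not Denver) → not eligible.
Stock Purchase Plan — status temporary ✓; service 527 days ≥ 9 months (≈270 days) ✓; rating 1 < 4 ✗ → not eligible.
Unlimited PTO Program — status temporary ✓; service 527 days < 3 years (≈1095 days) ✗ → not eligible.
401(k) Company Match — service 527 days ≥ 12 weeks (≈84 days) ✓; grade G8 ≥ G6 ✓; rating 1 < 4 ✗ → not eligible.
Paid Sabbatical — status temporary ✓; benefits waiver on file ✓; grade G8 ≥ G7 ✓; age 51 ≥ 25 ✓ → eligible.
Parking Benefit — status temporary ✗ (excluded) → not eligible.

Paid Sabbatical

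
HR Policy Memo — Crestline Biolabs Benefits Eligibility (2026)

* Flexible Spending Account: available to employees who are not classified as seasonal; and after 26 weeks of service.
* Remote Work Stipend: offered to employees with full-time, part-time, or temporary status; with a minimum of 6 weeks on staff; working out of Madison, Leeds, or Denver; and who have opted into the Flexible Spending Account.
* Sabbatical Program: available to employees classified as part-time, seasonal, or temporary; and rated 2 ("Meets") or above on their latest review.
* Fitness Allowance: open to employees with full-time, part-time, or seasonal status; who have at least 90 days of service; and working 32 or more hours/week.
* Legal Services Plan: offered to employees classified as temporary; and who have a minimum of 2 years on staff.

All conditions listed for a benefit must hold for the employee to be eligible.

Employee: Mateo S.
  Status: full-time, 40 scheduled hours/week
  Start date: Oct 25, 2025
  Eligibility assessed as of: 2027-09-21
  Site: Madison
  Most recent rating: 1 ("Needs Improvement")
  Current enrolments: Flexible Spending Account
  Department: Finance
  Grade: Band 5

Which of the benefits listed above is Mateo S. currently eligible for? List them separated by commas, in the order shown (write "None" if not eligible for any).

Service from Oct 25, 2025 to 2027-09-21: 696 days.
Flexible Spending Account — status full-time ✓ (not excluded); service 696 days ≥ 26 weeks (≈182 days) ✓ → eligible.
Remote Work Stipend — status full-time ✓; service 696 days ≥ 6 weeks (≈42 days) ✓; site Madison ✓; enrolled in Flexible Spending Account ✓ → eligible.
Sabbatical Program — status full-time ✗ (requires part-time, seasonal, or temporary) → not eligible.
Fitness Allowance — status full-time ✓; service 696 days ≥ 90 days ✓; 40 hrs/wk ≥ 32 ✓ → eligible.
Legal Services Plan — status full-time ✗ (requires temporary) → not eligible.

Flexible Spending Account, Remote Work Stipend, Fitness Allowance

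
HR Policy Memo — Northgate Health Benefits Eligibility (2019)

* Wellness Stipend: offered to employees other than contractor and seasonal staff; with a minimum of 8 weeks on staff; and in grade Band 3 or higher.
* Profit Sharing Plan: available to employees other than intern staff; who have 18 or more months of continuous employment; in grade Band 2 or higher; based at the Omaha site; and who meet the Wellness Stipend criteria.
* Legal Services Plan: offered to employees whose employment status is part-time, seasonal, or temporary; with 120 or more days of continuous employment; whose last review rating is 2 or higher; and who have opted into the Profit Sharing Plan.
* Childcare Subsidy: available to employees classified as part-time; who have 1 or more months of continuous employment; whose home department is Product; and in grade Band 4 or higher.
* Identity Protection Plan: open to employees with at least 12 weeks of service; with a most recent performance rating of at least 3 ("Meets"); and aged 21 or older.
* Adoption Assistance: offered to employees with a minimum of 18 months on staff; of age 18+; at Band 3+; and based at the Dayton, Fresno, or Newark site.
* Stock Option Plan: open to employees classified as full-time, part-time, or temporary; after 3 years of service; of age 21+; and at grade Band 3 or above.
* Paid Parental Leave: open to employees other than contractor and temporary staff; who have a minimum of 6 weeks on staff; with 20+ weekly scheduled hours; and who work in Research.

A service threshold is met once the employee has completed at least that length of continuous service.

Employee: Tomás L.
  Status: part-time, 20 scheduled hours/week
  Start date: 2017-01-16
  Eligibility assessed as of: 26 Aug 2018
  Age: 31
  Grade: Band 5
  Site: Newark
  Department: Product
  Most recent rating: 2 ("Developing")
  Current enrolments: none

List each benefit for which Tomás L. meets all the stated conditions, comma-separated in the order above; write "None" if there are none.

Wellness Stipend, Childcare Subsidy, Adoption Assistance

Service from 2017-01-16 to 26 Aug 2018: 587 days.
Wellness Stipend — status part-time ✓ (not excluded); service 587 days ≥ 8 weeks (≈56 days) ✓; grade Band 5 ≥ Band 3 ✓ → eligible.
Profit Sharing Plan — status part-time ✓ (not excluded); service 587 days ≥ 18 months (≈540 days) ✓; grade Band 5 ≥ Band 2 ✓; site Newark ✗ (not Omaha) → not eligible.
Legal Services Plan — status part-time ✓; service 587 days ≥ 120 days ✓; rating 2 ≥ 2 ✓; not enrolled in Profit Sharing Plan ✗ → not eligible.
Childcare Subsidy — status part-time ✓; service 587 days ≥ 1 month (≈30 days) ✓; dept Product ✓; grade Band 5 ≥ Band 4 ✓ → eligible.
Identity Protection Plan — service 587 days ≥ 12 weeks (≈84 days) ✓; rating 2 < 3 ✗ → not eligible.
Adoption Assistance — service 587 days ≥ 18 months (≈540 days) ✓; age 31 ≥ 18 ✓; grade Band 5 ≥ Band 3 ✓; site Newark ✓ → eligible.
Stock Option Plan — status part-time ✓; service 587 days < 3 years (≈1095 days) ✗ → not eligible.
Paid Parental Leave — status part-time ✓ (not excluded); service 587 days ≥ 6 weeks (≈42 days) ✓; 20 hrs/wk ≥ 20 ✓; dept Product ✗ → not eligible.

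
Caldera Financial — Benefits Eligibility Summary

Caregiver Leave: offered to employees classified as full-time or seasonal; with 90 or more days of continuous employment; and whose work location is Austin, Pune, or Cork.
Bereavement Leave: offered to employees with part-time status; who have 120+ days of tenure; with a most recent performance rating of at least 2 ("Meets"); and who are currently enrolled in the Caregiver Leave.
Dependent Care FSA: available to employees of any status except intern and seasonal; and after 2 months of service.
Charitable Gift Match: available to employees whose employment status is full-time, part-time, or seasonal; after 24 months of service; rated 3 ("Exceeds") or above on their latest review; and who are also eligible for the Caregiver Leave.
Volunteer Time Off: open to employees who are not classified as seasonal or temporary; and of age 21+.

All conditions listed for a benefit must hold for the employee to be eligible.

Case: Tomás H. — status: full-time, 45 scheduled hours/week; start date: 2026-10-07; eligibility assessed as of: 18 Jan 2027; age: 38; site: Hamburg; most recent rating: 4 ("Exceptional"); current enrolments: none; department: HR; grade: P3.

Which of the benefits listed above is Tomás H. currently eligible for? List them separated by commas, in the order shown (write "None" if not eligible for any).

Service from 2026-10-07 to 18 Jan 2027: 103 days.
Caregiver Leave — status full-time ✓; service 103 days ≥ 90 days ✓; site Hamburg ✗ (not Austin, Pune, or Cork) → not eligible.
Bereavement Leave — status full-time ✗ (requires part-time) → not eligible.
Dependent Care FSA — status full-time ✓ (not excluded); service 103 days ≥ 2 months (≈60 days) ✓ → eligible.
Charitable Gift Match — status full-time ✓; service 103 days < 24 months (≈720 days) ✗ → not eligible.
Volunteer Time Off — status full-time ✓ (not excluded); age 38 ≥ 21 ✓ → eligible.

Dependent Care FSA, Volunteer Time Off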